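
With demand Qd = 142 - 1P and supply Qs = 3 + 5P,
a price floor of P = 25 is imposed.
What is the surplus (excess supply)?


At P = 25:
Qd = 142 - 1*25 = 117
Qs = 3 + 5*25 = 128
Surplus = Qs - Qd = 128 - 117 = 11

11


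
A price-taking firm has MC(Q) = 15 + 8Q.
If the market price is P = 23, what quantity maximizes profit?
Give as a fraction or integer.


In perfect competition, profit is maximized where P = MC.
23 = 15 + 8Q
8 = 8Q
Q* = 8/8 = 1

1


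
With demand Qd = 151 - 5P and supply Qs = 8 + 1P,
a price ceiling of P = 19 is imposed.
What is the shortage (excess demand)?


At P = 19:
Qd = 151 - 5*19 = 56
Qs = 8 + 1*19 = 27
Shortage = Qd - Qs = 56 - 27 = 29

29


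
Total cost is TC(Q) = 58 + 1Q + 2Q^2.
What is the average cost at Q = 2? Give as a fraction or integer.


TC(2) = 58 + 1*2 + 2*2^2
TC(2) = 58 + 2 + 8 = 68
AC = TC/Q = 68/2 = 34

34


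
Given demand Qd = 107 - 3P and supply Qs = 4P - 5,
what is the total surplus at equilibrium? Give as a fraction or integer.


Find equilibrium: 107 - 3P = 4P - 5
107 + 5 = 7P
P* = 112/7 = 16
Q* = 4*16 - 5 = 59
Inverse demand: P = 107/3 - Q/3, so P_max = 107/3
Inverse supply: P = 5/4 + Q/4, so P_min = 5/4
CS = (1/2) * 59 * (107/3 - 16) = 3481/6
PS = (1/2) * 59 * (16 - 5/4) = 3481/8
TS = CS + PS = 3481/6 + 3481/8 = 24367/24

24367/24


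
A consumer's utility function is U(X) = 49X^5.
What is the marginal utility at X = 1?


MU = dU/dX = 49*5*X^(5-1)
MU = 245*X^4
At X = 1:
MU = 245 * 1^4
MU = 245 * 1 = 245

245


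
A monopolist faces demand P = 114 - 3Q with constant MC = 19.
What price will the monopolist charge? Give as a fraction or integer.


MR = 114 - 6Q
Set MR = MC: 114 - 6Q = 19
Q* = 95/6
Substitute into demand:
P* = 114 - 3*95/6 = 133/2

133/2


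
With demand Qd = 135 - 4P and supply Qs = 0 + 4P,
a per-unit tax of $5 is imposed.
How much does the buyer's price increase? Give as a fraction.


With a per-unit tax, the buyer's price increase depends on relative slopes.
Supply slope: d = 4, Demand slope: b = 4
Buyer's price increase = d * tax / (b + d)
= 4 * 5 / (4 + 4)
= 20 / 8 = 5/2

5/2


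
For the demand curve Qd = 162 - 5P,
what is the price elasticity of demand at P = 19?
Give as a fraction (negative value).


dQ/dP = -5
At P = 19: Q = 162 - 5*19 = 67
E = (dQ/dP)(P/Q) = (-5)(19/67) = -95/67

-95/67


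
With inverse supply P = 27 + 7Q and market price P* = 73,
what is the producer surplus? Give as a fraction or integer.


Minimum supply price (at Q=0): P_min = 27
Quantity supplied at P* = 73:
Q* = (73 - 27)/7 = 46/7
PS = (1/2) * Q* * (P* - P_min)
PS = (1/2) * 46/7 * (73 - 27)
PS = (1/2) * 46/7 * 46 = 1058/7

1058/7


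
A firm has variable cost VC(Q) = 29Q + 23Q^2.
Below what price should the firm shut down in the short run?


AVC(Q) = VC(Q)/Q = 29 + 23Q
AVC is increasing in Q, so minimum AVC is at Q -> 0+.
Min AVC = 29
The firm should shut down if P < 29.

29


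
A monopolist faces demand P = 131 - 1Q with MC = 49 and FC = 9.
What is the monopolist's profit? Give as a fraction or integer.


MR = MC: 131 - 2Q = 49
Q* = 41
P* = 131 - 1*41 = 90
Profit = (P* - MC)*Q* - FC
= (90 - 49)*41 - 9
= 41*41 - 9
= 1681 - 9 = 1672

1672


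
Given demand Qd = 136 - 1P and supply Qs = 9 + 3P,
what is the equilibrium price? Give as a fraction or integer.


At equilibrium, Qd = Qs.
136 - 1P = 9 + 3P
136 - 9 = 1P + 3P
127 = 4P
P* = 127/4 = 127/4

127/4


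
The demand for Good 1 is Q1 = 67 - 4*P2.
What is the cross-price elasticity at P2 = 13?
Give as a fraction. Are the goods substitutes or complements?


dQ1/dP2 = -4
At P2 = 13: Q1 = 67 - 4*13 = 15
Exy = (dQ1/dP2)(P2/Q1) = -4 * 13 / 15 = -52/15
Since Exy < 0, the goods are complements.

-52/15 (complements)


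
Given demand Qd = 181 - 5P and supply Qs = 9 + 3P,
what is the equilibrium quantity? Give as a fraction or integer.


First find equilibrium price:
181 - 5P = 9 + 3P
P* = 172/8 = 43/2
Then substitute into demand:
Q* = 181 - 5 * 43/2 = 147/2

147/2


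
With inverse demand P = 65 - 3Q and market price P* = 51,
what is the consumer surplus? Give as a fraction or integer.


Maximum willingness to pay (at Q=0): P_max = 65
Quantity demanded at P* = 51:
Q* = (65 - 51)/3 = 14/3
CS = (1/2) * Q* * (P_max - P*)
CS = (1/2) * 14/3 * (65 - 51)
CS = (1/2) * 14/3 * 14 = 98/3

98/3


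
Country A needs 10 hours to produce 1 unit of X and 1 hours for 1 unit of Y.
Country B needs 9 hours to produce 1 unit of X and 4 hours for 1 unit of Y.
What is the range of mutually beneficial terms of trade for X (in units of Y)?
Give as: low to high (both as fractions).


Opportunity cost of X for Country A = hours_X / hours_Y = 10/1 = 10 units of Y
Opportunity cost of X for Country B = hours_X / hours_Y = 9/4 = 9/4 units of Y
Terms of trade must be between the two opportunity costs.
Range: 9/4 to 10

9/4 to 10


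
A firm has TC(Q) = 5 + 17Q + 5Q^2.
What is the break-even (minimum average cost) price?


AC(Q) = 5/Q + 17 + 5Q
To minimize: dAC/dQ = -5/Q^2 + 5 = 0
Q^2 = 5/5 = 1
Q* = 1
Min AC = 5/1 + 17 + 5*1
Min AC = 5 + 17 + 5 = 27

27


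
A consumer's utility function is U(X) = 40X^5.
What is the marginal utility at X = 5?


MU = dU/dX = 40*5*X^(5-1)
MU = 200*X^4
At X = 5:
MU = 200 * 5^4
MU = 200 * 625 = 125000

125000


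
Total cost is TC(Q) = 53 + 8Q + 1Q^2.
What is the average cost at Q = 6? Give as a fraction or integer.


TC(6) = 53 + 8*6 + 1*6^2
TC(6) = 53 + 48 + 36 = 137
AC = TC/Q = 137/6 = 137/6

137/6


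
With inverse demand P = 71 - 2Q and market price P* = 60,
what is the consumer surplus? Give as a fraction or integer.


Maximum willingness to pay (at Q=0): P_max = 71
Quantity demanded at P* = 60:
Q* = (71 - 60)/2 = 11/2
CS = (1/2) * Q* * (P_max - P*)
CS = (1/2) * 11/2 * (71 - 60)
CS = (1/2) * 11/2 * 11 = 121/4

121/4


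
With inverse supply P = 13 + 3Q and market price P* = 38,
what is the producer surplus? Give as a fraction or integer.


Minimum supply price (at Q=0): P_min = 13
Quantity supplied at P* = 38:
Q* = (38 - 13)/3 = 25/3
PS = (1/2) * Q* * (P* - P_min)
PS = (1/2) * 25/3 * (38 - 13)
PS = (1/2) * 25/3 * 25 = 625/6

625/6


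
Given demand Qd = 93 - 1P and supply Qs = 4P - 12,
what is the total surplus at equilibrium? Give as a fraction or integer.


Find equilibrium: 93 - 1P = 4P - 12
93 + 12 = 5P
P* = 105/5 = 21
Q* = 4*21 - 12 = 72
Inverse demand: P = 93 - Q/1, so P_max = 93
Inverse supply: P = 3 + Q/4, so P_min = 3
CS = (1/2) * 72 * (93 - 21) = 2592
PS = (1/2) * 72 * (21 - 3) = 648
TS = CS + PS = 2592 + 648 = 3240

3240


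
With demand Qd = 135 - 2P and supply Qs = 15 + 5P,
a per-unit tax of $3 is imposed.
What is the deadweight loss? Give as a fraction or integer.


Pre-tax equilibrium quantity: Q* = 705/7
Post-tax equilibrium quantity: Q_tax = 675/7
Reduction in quantity: Q* - Q_tax = 30/7
DWL = (1/2) * tax * (Q* - Q_tax)
DWL = (1/2) * 3 * 30/7 = 45/7

45/7


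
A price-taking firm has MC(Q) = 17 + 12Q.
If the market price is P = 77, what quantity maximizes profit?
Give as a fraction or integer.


In perfect competition, profit is maximized where P = MC.
77 = 17 + 12Q
60 = 12Q
Q* = 60/12 = 5

5


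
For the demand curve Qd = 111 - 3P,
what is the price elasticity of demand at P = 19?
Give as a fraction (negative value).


dQ/dP = -3
At P = 19: Q = 111 - 3*19 = 54
E = (dQ/dP)(P/Q) = (-3)(19/54) = -19/18

-19/18


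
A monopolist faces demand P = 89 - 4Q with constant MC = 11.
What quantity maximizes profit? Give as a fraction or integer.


TR = P*Q = (89 - 4Q)Q = 89Q - 4Q^2
MR = dTR/dQ = 89 - 8Q
Set MR = MC:
89 - 8Q = 11
78 = 8Q
Q* = 78/8 = 39/4

39/4


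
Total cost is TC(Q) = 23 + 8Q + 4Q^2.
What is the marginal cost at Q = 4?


MC = dTC/dQ = 8 + 2*4*Q
At Q = 4:
MC = 8 + 8*4
MC = 8 + 32 = 40

40


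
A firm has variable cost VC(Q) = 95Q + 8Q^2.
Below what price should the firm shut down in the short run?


AVC(Q) = VC(Q)/Q = 95 + 8Q
AVC is increasing in Q, so minimum AVC is at Q -> 0+.
Min AVC = 95
The firm should shut down if P < 95.

95


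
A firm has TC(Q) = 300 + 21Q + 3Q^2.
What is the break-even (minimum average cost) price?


AC(Q) = 300/Q + 21 + 3Q
To minimize: dAC/dQ = -300/Q^2 + 3 = 0
Q^2 = 300/3 = 100
Q* = 10
Min AC = 300/10 + 21 + 3*10
Min AC = 30 + 21 + 30 = 81

81


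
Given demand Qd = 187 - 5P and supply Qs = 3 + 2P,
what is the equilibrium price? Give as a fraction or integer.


At equilibrium, Qd = Qs.
187 - 5P = 3 + 2P
187 - 3 = 5P + 2P
184 = 7P
P* = 184/7 = 184/7

184/7


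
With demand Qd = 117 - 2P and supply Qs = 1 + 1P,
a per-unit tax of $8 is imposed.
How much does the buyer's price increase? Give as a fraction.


With a per-unit tax, the buyer's price increase depends on relative slopes.
Supply slope: d = 1, Demand slope: b = 2
Buyer's price increase = d * tax / (b + d)
= 1 * 8 / (2 + 1)
= 8 / 3 = 8/3

8/3


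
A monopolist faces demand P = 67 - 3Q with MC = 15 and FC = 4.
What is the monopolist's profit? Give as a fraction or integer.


MR = MC: 67 - 6Q = 15
Q* = 26/3
P* = 67 - 3*26/3 = 41
Profit = (P* - MC)*Q* - FC
= (41 - 15)*26/3 - 4
= 26*26/3 - 4
= 676/3 - 4 = 664/3

664/3


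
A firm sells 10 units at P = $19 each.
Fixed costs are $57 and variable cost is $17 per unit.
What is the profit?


Total Revenue = P * Q = 19 * 10 = $190
Total Cost = FC + VC*Q = 57 + 17*10 = $227
Profit = TR - TC = 190 - 227 = $-37

$-37


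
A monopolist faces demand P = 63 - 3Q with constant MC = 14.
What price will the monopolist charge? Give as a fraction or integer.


MR = 63 - 6Q
Set MR = MC: 63 - 6Q = 14
Q* = 49/6
Substitute into demand:
P* = 63 - 3*49/6 = 77/2

77/2


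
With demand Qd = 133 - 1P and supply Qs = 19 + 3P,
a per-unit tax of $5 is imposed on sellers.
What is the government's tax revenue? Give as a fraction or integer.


With tax on sellers, new supply: Qs' = 19 + 3(P - 5)
= 4 + 3P
New equilibrium quantity:
Q_new = 403/4
Tax revenue = tax * Q_new = 5 * 403/4 = 2015/4

2015/4


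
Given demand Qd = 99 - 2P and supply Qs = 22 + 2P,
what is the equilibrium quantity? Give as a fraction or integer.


First find equilibrium price:
99 - 2P = 22 + 2P
P* = 77/4 = 77/4
Then substitute into demand:
Q* = 99 - 2 * 77/4 = 121/2

121/2


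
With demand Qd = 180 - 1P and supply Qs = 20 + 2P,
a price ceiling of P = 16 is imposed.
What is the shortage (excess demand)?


At P = 16:
Qd = 180 - 1*16 = 164
Qs = 20 + 2*16 = 52
Shortage = Qd - Qs = 164 - 52 = 112

112


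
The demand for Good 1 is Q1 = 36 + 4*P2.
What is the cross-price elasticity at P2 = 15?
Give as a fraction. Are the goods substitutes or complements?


dQ1/dP2 = 4
At P2 = 15: Q1 = 36 + 4*15 = 96
Exy = (dQ1/dP2)(P2/Q1) = 4 * 15 / 96 = 5/8
Since Exy > 0, the goods are substitutes.

5/8 (substitutes)


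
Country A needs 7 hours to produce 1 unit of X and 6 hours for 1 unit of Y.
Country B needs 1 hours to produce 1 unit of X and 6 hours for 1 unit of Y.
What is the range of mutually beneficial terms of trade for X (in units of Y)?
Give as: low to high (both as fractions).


Opportunity cost of X for Country A = hours_X / hours_Y = 7/6 = 7/6 units of Y
Opportunity cost of X for Country B = hours_X / hours_Y = 1/6 = 1/6 units of Y
Terms of trade must be between the two opportunity costs.
Range: 1/6 to 7/6

1/6 to 7/6


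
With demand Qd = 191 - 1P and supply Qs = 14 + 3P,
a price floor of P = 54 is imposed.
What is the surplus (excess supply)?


At P = 54:
Qd = 191 - 1*54 = 137
Qs = 14 + 3*54 = 176
Surplus = Qs - Qd = 176 - 137 = 39

39


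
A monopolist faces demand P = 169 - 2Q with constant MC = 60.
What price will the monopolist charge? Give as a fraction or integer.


MR = 169 - 4Q
Set MR = MC: 169 - 4Q = 60
Q* = 109/4
Substitute into demand:
P* = 169 - 2*109/4 = 229/2

229/2


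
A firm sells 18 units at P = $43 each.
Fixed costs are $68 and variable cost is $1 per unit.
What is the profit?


Total Revenue = P * Q = 43 * 18 = $774
Total Cost = FC + VC*Q = 68 + 1*18 = $86
Profit = TR - TC = 774 - 86 = $688

$688


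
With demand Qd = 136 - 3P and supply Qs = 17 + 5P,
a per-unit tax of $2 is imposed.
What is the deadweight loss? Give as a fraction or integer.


Pre-tax equilibrium quantity: Q* = 731/8
Post-tax equilibrium quantity: Q_tax = 701/8
Reduction in quantity: Q* - Q_tax = 15/4
DWL = (1/2) * tax * (Q* - Q_tax)
DWL = (1/2) * 2 * 15/4 = 15/4

15/4


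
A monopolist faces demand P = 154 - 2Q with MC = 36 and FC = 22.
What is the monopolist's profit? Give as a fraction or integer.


MR = MC: 154 - 4Q = 36
Q* = 59/2
P* = 154 - 2*59/2 = 95
Profit = (P* - MC)*Q* - FC
= (95 - 36)*59/2 - 22
= 59*59/2 - 22
= 3481/2 - 22 = 3437/2

3437/2


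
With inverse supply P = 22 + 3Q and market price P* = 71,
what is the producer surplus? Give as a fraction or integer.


Minimum supply price (at Q=0): P_min = 22
Quantity supplied at P* = 71:
Q* = (71 - 22)/3 = 49/3
PS = (1/2) * Q* * (P* - P_min)
PS = (1/2) * 49/3 * (71 - 22)
PS = (1/2) * 49/3 * 49 = 2401/6

2401/6


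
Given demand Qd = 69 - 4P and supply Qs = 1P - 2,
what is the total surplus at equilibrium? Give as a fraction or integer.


Find equilibrium: 69 - 4P = 1P - 2
69 + 2 = 5P
P* = 71/5 = 71/5
Q* = 1*71/5 - 2 = 61/5
Inverse demand: P = 69/4 - Q/4, so P_max = 69/4
Inverse supply: P = 2 + Q/1, so P_min = 2
CS = (1/2) * 61/5 * (69/4 - 71/5) = 3721/200
PS = (1/2) * 61/5 * (71/5 - 2) = 3721/50
TS = CS + PS = 3721/200 + 3721/50 = 3721/40

3721/40


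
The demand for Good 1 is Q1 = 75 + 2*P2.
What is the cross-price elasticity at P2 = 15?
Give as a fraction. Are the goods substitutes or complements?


dQ1/dP2 = 2
At P2 = 15: Q1 = 75 + 2*15 = 105
Exy = (dQ1/dP2)(P2/Q1) = 2 * 15 / 105 = 2/7
Since Exy > 0, the goods are substitutes.

2/7 (substitutes)


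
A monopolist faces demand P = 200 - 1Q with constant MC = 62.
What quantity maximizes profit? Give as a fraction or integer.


TR = P*Q = (200 - 1Q)Q = 200Q - 1Q^2
MR = dTR/dQ = 200 - 2Q
Set MR = MC:
200 - 2Q = 62
138 = 2Q
Q* = 138/2 = 69

69


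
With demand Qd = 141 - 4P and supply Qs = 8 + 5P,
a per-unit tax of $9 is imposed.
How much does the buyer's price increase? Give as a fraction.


With a per-unit tax, the buyer's price increase depends on relative slopes.
Supply slope: d = 5, Demand slope: b = 4
Buyer's price increase = d * tax / (b + d)
= 5 * 9 / (4 + 5)
= 45 / 9 = 5

5


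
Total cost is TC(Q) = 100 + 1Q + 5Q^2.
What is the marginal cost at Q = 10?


MC = dTC/dQ = 1 + 2*5*Q
At Q = 10:
MC = 1 + 10*10
MC = 1 + 100 = 101

101


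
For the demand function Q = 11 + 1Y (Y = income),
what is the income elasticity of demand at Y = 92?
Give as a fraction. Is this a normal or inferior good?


dQ/dY = 1
At Y = 92: Q = 11 + 1*92 = 103
Ey = (dQ/dY)(Y/Q) = 1 * 92 / 103 = 92/103
Since Ey > 0, this is a normal good.

92/103 (normal good)


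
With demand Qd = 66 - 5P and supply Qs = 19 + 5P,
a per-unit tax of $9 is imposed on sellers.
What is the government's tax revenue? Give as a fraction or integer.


With tax on sellers, new supply: Qs' = 19 + 5(P - 9)
= 5P - 26
New equilibrium quantity:
Q_new = 20
Tax revenue = tax * Q_new = 9 * 20 = 180

180


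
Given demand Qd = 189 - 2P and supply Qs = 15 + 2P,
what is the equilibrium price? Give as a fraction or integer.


At equilibrium, Qd = Qs.
189 - 2P = 15 + 2P
189 - 15 = 2P + 2P
174 = 4P
P* = 174/4 = 87/2

87/2


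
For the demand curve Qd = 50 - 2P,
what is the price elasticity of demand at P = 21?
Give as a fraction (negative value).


dQ/dP = -2
At P = 21: Q = 50 - 2*21 = 8
E = (dQ/dP)(P/Q) = (-2)(21/8) = -21/4

-21/4


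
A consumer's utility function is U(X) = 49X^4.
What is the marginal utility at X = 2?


MU = dU/dX = 49*4*X^(4-1)
MU = 196*X^3
At X = 2:
MU = 196 * 2^3
MU = 196 * 8 = 1568

1568


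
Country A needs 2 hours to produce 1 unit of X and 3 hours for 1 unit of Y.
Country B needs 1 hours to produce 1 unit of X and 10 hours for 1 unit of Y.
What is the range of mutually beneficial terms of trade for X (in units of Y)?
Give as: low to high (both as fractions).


Opportunity cost of X for Country A = hours_X / hours_Y = 2/3 = 2/3 units of Y
Opportunity cost of X for Country B = hours_X / hours_Y = 1/10 = 1/10 units of Y
Terms of trade must be between the two opportunity costs.
Range: 1/10 to 2/3

1/10 to 2/3


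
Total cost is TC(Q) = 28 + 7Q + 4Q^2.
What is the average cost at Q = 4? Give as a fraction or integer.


TC(4) = 28 + 7*4 + 4*4^2
TC(4) = 28 + 28 + 64 = 120
AC = TC/Q = 120/4 = 30

30


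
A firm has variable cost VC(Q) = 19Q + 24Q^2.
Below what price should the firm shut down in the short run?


AVC(Q) = VC(Q)/Q = 19 + 24Q
AVC is increasing in Q, so minimum AVC is at Q -> 0+.
Min AVC = 19
The firm should shut down if P < 19.

19


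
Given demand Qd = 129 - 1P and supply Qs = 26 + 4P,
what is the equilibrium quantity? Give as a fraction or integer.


First find equilibrium price:
129 - 1P = 26 + 4P
P* = 103/5 = 103/5
Then substitute into demand:
Q* = 129 - 1 * 103/5 = 542/5

542/5


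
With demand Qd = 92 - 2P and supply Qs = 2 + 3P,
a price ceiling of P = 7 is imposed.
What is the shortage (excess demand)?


At P = 7:
Qd = 92 - 2*7 = 78
Qs = 2 + 3*7 = 23
Shortage = Qd - Qs = 78 - 23 = 55

55


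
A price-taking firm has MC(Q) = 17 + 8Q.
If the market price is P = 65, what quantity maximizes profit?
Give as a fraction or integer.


In perfect competition, profit is maximized where P = MC.
65 = 17 + 8Q
48 = 8Q
Q* = 48/8 = 6

6


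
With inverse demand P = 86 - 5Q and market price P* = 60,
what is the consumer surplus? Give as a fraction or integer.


Maximum willingness to pay (at Q=0): P_max = 86
Quantity demanded at P* = 60:
Q* = (86 - 60)/5 = 26/5
CS = (1/2) * Q* * (P_max - P*)
CS = (1/2) * 26/5 * (86 - 60)
CS = (1/2) * 26/5 * 26 = 338/5

338/5


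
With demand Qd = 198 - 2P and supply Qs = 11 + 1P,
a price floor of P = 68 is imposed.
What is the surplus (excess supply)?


At P = 68:
Qd = 198 - 2*68 = 62
Qs = 11 + 1*68 = 79
Surplus = Qs - Qd = 79 - 62 = 17

17


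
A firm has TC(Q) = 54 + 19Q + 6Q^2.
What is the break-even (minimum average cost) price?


AC(Q) = 54/Q + 19 + 6Q
To minimize: dAC/dQ = -54/Q^2 + 6 = 0
Q^2 = 54/6 = 9
Q* = 3
Min AC = 54/3 + 19 + 6*3
Min AC = 18 + 19 + 18 = 55

55


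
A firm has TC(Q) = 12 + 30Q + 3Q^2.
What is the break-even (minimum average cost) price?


AC(Q) = 12/Q + 30 + 3Q
To minimize: dAC/dQ = -12/Q^2 + 3 = 0
Q^2 = 12/3 = 4
Q* = 2
Min AC = 12/2 + 30 + 3*2
Min AC = 6 + 30 + 6 = 42

42


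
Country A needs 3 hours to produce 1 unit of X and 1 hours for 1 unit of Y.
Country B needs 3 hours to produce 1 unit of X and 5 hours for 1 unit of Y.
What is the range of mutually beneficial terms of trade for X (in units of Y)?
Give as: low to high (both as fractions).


Opportunity cost of X for Country A = hours_X / hours_Y = 3/1 = 3 units of Y
Opportunity cost of X for Country B = hours_X / hours_Y = 3/5 = 3/5 units of Y
Terms of trade must be between the two opportunity costs.
Range: 3/5 to 3

3/5 to 3


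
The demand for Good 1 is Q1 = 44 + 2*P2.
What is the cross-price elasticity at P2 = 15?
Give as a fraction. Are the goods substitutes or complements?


dQ1/dP2 = 2
At P2 = 15: Q1 = 44 + 2*15 = 74
Exy = (dQ1/dP2)(P2/Q1) = 2 * 15 / 74 = 15/37
Since Exy > 0, the goods are substitutes.

15/37 (substitutes)


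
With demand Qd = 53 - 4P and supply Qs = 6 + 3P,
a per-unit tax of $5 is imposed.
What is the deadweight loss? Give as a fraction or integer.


Pre-tax equilibrium quantity: Q* = 183/7
Post-tax equilibrium quantity: Q_tax = 123/7
Reduction in quantity: Q* - Q_tax = 60/7
DWL = (1/2) * tax * (Q* - Q_tax)
DWL = (1/2) * 5 * 60/7 = 150/7

150/7


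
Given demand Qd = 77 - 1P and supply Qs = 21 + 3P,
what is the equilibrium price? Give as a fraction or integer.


At equilibrium, Qd = Qs.
77 - 1P = 21 + 3P
77 - 21 = 1P + 3P
56 = 4P
P* = 56/4 = 14

14


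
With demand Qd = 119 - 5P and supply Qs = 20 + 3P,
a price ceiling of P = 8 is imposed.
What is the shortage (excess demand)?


At P = 8:
Qd = 119 - 5*8 = 79
Qs = 20 + 3*8 = 44
Shortage = Qd - Qs = 79 - 44 = 35

35


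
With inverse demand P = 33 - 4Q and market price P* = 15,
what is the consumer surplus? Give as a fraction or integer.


Maximum willingness to pay (at Q=0): P_max = 33
Quantity demanded at P* = 15:
Q* = (33 - 15)/4 = 9/2
CS = (1/2) * Q* * (P_max - P*)
CS = (1/2) * 9/2 * (33 - 15)
CS = (1/2) * 9/2 * 18 = 81/2

81/2


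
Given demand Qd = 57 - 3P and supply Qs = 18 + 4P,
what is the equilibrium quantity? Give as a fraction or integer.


First find equilibrium price:
57 - 3P = 18 + 4P
P* = 39/7 = 39/7
Then substitute into demand:
Q* = 57 - 3 * 39/7 = 282/7

282/7


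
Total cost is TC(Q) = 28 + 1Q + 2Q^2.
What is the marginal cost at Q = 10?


MC = dTC/dQ = 1 + 2*2*Q
At Q = 10:
MC = 1 + 4*10
MC = 1 + 40 = 41

41


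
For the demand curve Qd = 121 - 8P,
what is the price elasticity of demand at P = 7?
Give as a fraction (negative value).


dQ/dP = -8
At P = 7: Q = 121 - 8*7 = 65
E = (dQ/dP)(P/Q) = (-8)(7/65) = -56/65

-56/65


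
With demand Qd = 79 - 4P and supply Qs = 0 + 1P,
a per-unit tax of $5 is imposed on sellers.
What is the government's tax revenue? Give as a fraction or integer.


With tax on sellers, new supply: Qs' = 0 + 1(P - 5)
= 1P - 5
New equilibrium quantity:
Q_new = 59/5
Tax revenue = tax * Q_new = 5 * 59/5 = 59

59


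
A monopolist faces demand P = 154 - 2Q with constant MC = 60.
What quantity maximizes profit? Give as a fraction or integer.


TR = P*Q = (154 - 2Q)Q = 154Q - 2Q^2
MR = dTR/dQ = 154 - 4Q
Set MR = MC:
154 - 4Q = 60
94 = 4Q
Q* = 94/4 = 47/2

47/2


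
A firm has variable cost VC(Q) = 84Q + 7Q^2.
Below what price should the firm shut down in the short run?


AVC(Q) = VC(Q)/Q = 84 + 7Q
AVC is increasing in Q, so minimum AVC is at Q -> 0+.
Min AVC = 84
The firm should shut down if P < 84.

84


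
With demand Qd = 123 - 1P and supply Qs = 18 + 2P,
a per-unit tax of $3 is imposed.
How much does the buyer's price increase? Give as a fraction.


With a per-unit tax, the buyer's price increase depends on relative slopes.
Supply slope: d = 2, Demand slope: b = 1
Buyer's price increase = d * tax / (b + d)
= 2 * 3 / (1 + 2)
= 6 / 3 = 2

2


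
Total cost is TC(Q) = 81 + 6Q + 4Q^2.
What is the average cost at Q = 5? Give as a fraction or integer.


TC(5) = 81 + 6*5 + 4*5^2
TC(5) = 81 + 30 + 100 = 211
AC = TC/Q = 211/5 = 211/5

211/5


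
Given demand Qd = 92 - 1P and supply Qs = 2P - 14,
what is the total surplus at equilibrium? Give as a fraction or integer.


Find equilibrium: 92 - 1P = 2P - 14
92 + 14 = 3P
P* = 106/3 = 106/3
Q* = 2*106/3 - 14 = 170/3
Inverse demand: P = 92 - Q/1, so P_max = 92
Inverse supply: P = 7 + Q/2, so P_min = 7
CS = (1/2) * 170/3 * (92 - 106/3) = 14450/9
PS = (1/2) * 170/3 * (106/3 - 7) = 7225/9
TS = CS + PS = 14450/9 + 7225/9 = 7225/3

7225/3


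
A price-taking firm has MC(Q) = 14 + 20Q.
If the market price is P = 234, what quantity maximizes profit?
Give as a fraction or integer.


In perfect competition, profit is maximized where P = MC.
234 = 14 + 20Q
220 = 20Q
Q* = 220/20 = 11

11


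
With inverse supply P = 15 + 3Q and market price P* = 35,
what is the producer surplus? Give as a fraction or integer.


Minimum supply price (at Q=0): P_min = 15
Quantity supplied at P* = 35:
Q* = (35 - 15)/3 = 20/3
PS = (1/2) * Q* * (P* - P_min)
PS = (1/2) * 20/3 * (35 - 15)
PS = (1/2) * 20/3 * 20 = 200/3

200/3


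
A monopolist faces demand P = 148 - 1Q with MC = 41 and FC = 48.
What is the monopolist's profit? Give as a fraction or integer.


MR = MC: 148 - 2Q = 41
Q* = 107/2
P* = 148 - 1*107/2 = 189/2
Profit = (P* - MC)*Q* - FC
= (189/2 - 41)*107/2 - 48
= 107/2*107/2 - 48
= 11449/4 - 48 = 11257/4

11257/4


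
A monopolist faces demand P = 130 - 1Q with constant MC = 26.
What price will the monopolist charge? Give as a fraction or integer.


MR = 130 - 2Q
Set MR = MC: 130 - 2Q = 26
Q* = 52
Substitute into demand:
P* = 130 - 1*52 = 78

78


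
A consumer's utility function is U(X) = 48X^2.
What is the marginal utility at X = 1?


MU = dU/dX = 48*2*X^(2-1)
MU = 96*X^1
At X = 1:
MU = 96 * 1^1
MU = 96 * 1 = 96

96


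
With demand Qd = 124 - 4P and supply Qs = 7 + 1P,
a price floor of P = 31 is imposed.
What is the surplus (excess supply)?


At P = 31:
Qd = 124 - 4*31 = 0
Qs = 7 + 1*31 = 38
Surplus = Qs - Qd = 38 - 0 = 38

38


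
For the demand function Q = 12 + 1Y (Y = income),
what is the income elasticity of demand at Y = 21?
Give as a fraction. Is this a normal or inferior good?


dQ/dY = 1
At Y = 21: Q = 12 + 1*21 = 33
Ey = (dQ/dY)(Y/Q) = 1 * 21 / 33 = 7/11
Since Ey > 0, this is a normal good.

7/11 (normal good)


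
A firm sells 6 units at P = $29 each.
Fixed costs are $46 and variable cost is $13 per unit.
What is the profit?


Total Revenue = P * Q = 29 * 6 = $174
Total Cost = FC + VC*Q = 46 + 13*6 = $124
Profit = TR - TC = 174 - 124 = $50

$50


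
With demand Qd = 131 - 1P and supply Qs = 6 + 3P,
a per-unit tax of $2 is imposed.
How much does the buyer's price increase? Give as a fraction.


With a per-unit tax, the buyer's price increase depends on relative slopes.
Supply slope: d = 3, Demand slope: b = 1
Buyer's price increase = d * tax / (b + d)
= 3 * 2 / (1 + 3)
= 6 / 4 = 3/2

3/2


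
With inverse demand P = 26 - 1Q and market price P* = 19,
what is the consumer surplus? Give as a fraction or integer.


Maximum willingness to pay (at Q=0): P_max = 26
Quantity demanded at P* = 19:
Q* = (26 - 19)/1 = 7
CS = (1/2) * Q* * (P_max - P*)
CS = (1/2) * 7 * (26 - 19)
CS = (1/2) * 7 * 7 = 49/2

49/2


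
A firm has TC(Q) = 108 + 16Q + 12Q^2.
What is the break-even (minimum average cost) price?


AC(Q) = 108/Q + 16 + 12Q
To minimize: dAC/dQ = -108/Q^2 + 12 = 0
Q^2 = 108/12 = 9
Q* = 3
Min AC = 108/3 + 16 + 12*3
Min AC = 36 + 16 + 36 = 88

88


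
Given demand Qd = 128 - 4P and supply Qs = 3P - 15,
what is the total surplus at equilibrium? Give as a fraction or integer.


Find equilibrium: 128 - 4P = 3P - 15
128 + 15 = 7P
P* = 143/7 = 143/7
Q* = 3*143/7 - 15 = 324/7
Inverse demand: P = 32 - Q/4, so P_max = 32
Inverse supply: P = 5 + Q/3, so P_min = 5
CS = (1/2) * 324/7 * (32 - 143/7) = 13122/49
PS = (1/2) * 324/7 * (143/7 - 5) = 17496/49
TS = CS + PS = 13122/49 + 17496/49 = 4374/7

4374/7


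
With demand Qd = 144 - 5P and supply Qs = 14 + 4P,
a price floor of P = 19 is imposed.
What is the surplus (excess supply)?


At P = 19:
Qd = 144 - 5*19 = 49
Qs = 14 + 4*19 = 90
Surplus = Qs - Qd = 90 - 49 = 41

41


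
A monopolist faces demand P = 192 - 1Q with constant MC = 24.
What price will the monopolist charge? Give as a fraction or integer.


MR = 192 - 2Q
Set MR = MC: 192 - 2Q = 24
Q* = 84
Substitute into demand:
P* = 192 - 1*84 = 108

108


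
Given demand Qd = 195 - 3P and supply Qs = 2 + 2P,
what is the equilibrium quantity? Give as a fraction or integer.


First find equilibrium price:
195 - 3P = 2 + 2P
P* = 193/5 = 193/5
Then substitute into demand:
Q* = 195 - 3 * 193/5 = 396/5

396/5


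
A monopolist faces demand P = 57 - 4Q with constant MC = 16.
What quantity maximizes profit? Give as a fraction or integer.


TR = P*Q = (57 - 4Q)Q = 57Q - 4Q^2
MR = dTR/dQ = 57 - 8Q
Set MR = MC:
57 - 8Q = 16
41 = 8Q
Q* = 41/8 = 41/8

41/8


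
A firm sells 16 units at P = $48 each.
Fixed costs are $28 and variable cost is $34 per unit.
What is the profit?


Total Revenue = P * Q = 48 * 16 = $768
Total Cost = FC + VC*Q = 28 + 34*16 = $572
Profit = TR - TC = 768 - 572 = $196

$196


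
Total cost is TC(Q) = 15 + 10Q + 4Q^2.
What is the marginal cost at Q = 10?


MC = dTC/dQ = 10 + 2*4*Q
At Q = 10:
MC = 10 + 8*10
MC = 10 + 80 = 90

90


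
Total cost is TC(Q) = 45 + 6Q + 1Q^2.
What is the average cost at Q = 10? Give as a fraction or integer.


TC(10) = 45 + 6*10 + 1*10^2
TC(10) = 45 + 60 + 100 = 205
AC = TC/Q = 205/10 = 41/2

41/2


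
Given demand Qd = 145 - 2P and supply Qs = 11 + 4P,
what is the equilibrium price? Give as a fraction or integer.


At equilibrium, Qd = Qs.
145 - 2P = 11 + 4P
145 - 11 = 2P + 4P
134 = 6P
P* = 134/6 = 67/3

67/3


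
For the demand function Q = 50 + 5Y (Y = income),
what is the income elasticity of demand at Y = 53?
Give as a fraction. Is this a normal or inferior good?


dQ/dY = 5
At Y = 53: Q = 50 + 5*53 = 315
Ey = (dQ/dY)(Y/Q) = 5 * 53 / 315 = 53/63
Since Ey > 0, this is a normal good.

53/63 (normal good)


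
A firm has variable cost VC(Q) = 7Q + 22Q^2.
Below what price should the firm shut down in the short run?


AVC(Q) = VC(Q)/Q = 7 + 22Q
AVC is increasing in Q, so minimum AVC is at Q -> 0+.
Min AVC = 7
The firm should shut down if P < 7.

7


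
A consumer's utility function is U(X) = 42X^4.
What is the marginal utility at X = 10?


MU = dU/dX = 42*4*X^(4-1)
MU = 168*X^3
At X = 10:
MU = 168 * 10^3
MU = 168 * 1000 = 168000

168000


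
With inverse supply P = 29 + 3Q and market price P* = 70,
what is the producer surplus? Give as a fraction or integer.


Minimum supply price (at Q=0): P_min = 29
Quantity supplied at P* = 70:
Q* = (70 - 29)/3 = 41/3
PS = (1/2) * Q* * (P* - P_min)
PS = (1/2) * 41/3 * (70 - 29)
PS = (1/2) * 41/3 * 41 = 1681/6

1681/6


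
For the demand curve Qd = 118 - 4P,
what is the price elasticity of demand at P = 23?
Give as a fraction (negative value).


dQ/dP = -4
At P = 23: Q = 118 - 4*23 = 26
E = (dQ/dP)(P/Q) = (-4)(23/26) = -46/13

-46/13


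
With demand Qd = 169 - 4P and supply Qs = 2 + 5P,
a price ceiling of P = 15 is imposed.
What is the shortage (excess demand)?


At P = 15:
Qd = 169 - 4*15 = 109
Qs = 2 + 5*15 = 77
Shortage = Qd - Qs = 109 - 77 = 32

32


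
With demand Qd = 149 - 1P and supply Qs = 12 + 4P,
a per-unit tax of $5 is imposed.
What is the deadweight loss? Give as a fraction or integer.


Pre-tax equilibrium quantity: Q* = 608/5
Post-tax equilibrium quantity: Q_tax = 588/5
Reduction in quantity: Q* - Q_tax = 4
DWL = (1/2) * tax * (Q* - Q_tax)
DWL = (1/2) * 5 * 4 = 10

10


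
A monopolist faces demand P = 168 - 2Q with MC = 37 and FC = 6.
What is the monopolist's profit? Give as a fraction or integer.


MR = MC: 168 - 4Q = 37
Q* = 131/4
P* = 168 - 2*131/4 = 205/2
Profit = (P* - MC)*Q* - FC
= (205/2 - 37)*131/4 - 6
= 131/2*131/4 - 6
= 17161/8 - 6 = 17113/8

17113/8


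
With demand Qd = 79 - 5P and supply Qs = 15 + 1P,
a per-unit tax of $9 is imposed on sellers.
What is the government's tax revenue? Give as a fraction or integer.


With tax on sellers, new supply: Qs' = 15 + 1(P - 9)
= 6 + 1P
New equilibrium quantity:
Q_new = 109/6
Tax revenue = tax * Q_new = 9 * 109/6 = 327/2

327/2


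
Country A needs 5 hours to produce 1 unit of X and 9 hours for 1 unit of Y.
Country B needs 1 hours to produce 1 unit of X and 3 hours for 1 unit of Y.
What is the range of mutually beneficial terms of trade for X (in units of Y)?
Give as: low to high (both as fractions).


Opportunity cost of X for Country A = hours_X / hours_Y = 5/9 = 5/9 units of Y
Opportunity cost of X for Country B = hours_X / hours_Y = 1/3 = 1/3 units of Y
Terms of trade must be between the two opportunity costs.
Range: 1/3 to 5/9

1/3 to 5/9


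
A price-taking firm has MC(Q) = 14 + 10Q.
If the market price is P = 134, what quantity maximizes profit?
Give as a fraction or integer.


In perfect competition, profit is maximized where P = MC.
134 = 14 + 10Q
120 = 10Q
Q* = 120/10 = 12

12


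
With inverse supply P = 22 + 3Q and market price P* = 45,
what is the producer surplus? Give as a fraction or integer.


Minimum supply price (at Q=0): P_min = 22
Quantity supplied at P* = 45:
Q* = (45 - 22)/3 = 23/3
PS = (1/2) * Q* * (P* - P_min)
PS = (1/2) * 23/3 * (45 - 22)
PS = (1/2) * 23/3 * 23 = 529/6

529/6


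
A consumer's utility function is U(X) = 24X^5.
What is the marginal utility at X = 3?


MU = dU/dX = 24*5*X^(5-1)
MU = 120*X^4
At X = 3:
MU = 120 * 3^4
MU = 120 * 81 = 9720

9720


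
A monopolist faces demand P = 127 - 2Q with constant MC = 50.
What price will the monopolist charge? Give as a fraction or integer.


MR = 127 - 4Q
Set MR = MC: 127 - 4Q = 50
Q* = 77/4
Substitute into demand:
P* = 127 - 2*77/4 = 177/2

177/2


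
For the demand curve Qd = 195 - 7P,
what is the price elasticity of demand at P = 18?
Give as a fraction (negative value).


dQ/dP = -7
At P = 18: Q = 195 - 7*18 = 69
E = (dQ/dP)(P/Q) = (-7)(18/69) = -42/23

-42/23


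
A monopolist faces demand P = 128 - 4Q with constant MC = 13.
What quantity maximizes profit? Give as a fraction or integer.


TR = P*Q = (128 - 4Q)Q = 128Q - 4Q^2
MR = dTR/dQ = 128 - 8Q
Set MR = MC:
128 - 8Q = 13
115 = 8Q
Q* = 115/8 = 115/8

115/8


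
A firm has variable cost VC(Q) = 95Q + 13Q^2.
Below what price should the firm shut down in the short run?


AVC(Q) = VC(Q)/Q = 95 + 13Q
AVC is increasing in Q, so minimum AVC is at Q -> 0+.
Min AVC = 95
The firm should shut down if P < 95.

95


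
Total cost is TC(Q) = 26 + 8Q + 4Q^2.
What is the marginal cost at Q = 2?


MC = dTC/dQ = 8 + 2*4*Q
At Q = 2:
MC = 8 + 8*2
MC = 8 + 16 = 24

24


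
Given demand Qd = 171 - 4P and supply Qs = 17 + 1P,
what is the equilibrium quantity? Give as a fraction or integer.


First find equilibrium price:
171 - 4P = 17 + 1P
P* = 154/5 = 154/5
Then substitute into demand:
Q* = 171 - 4 * 154/5 = 239/5

239/5


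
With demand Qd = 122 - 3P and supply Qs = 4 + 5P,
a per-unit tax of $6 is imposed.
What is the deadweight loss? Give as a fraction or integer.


Pre-tax equilibrium quantity: Q* = 311/4
Post-tax equilibrium quantity: Q_tax = 133/2
Reduction in quantity: Q* - Q_tax = 45/4
DWL = (1/2) * tax * (Q* - Q_tax)
DWL = (1/2) * 6 * 45/4 = 135/4

135/4


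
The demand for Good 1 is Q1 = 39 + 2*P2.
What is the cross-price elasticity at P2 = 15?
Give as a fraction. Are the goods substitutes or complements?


dQ1/dP2 = 2
At P2 = 15: Q1 = 39 + 2*15 = 69
Exy = (dQ1/dP2)(P2/Q1) = 2 * 15 / 69 = 10/23
Since Exy > 0, the goods are substitutes.

10/23 (substitutes)


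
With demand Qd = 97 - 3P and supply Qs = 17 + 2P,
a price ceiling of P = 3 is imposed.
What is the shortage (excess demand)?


At P = 3:
Qd = 97 - 3*3 = 88
Qs = 17 + 2*3 = 23
Shortage = Qd - Qs = 88 - 23 = 65

65


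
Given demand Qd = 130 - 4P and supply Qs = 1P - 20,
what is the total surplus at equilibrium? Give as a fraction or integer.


Find equilibrium: 130 - 4P = 1P - 20
130 + 20 = 5P
P* = 150/5 = 30
Q* = 1*30 - 20 = 10
Inverse demand: P = 65/2 - Q/4, so P_max = 65/2
Inverse supply: P = 20 + Q/1, so P_min = 20
CS = (1/2) * 10 * (65/2 - 30) = 25/2
PS = (1/2) * 10 * (30 - 20) = 50
TS = CS + PS = 25/2 + 50 = 125/2

125/2


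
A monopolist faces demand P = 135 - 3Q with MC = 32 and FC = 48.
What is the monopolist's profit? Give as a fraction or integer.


MR = MC: 135 - 6Q = 32
Q* = 103/6
P* = 135 - 3*103/6 = 167/2
Profit = (P* - MC)*Q* - FC
= (167/2 - 32)*103/6 - 48
= 103/2*103/6 - 48
= 10609/12 - 48 = 10033/12

10033/12


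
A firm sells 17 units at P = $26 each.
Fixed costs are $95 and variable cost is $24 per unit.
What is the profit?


Total Revenue = P * Q = 26 * 17 = $442
Total Cost = FC + VC*Q = 95 + 24*17 = $503
Profit = TR - TC = 442 - 503 = $-61

$-61


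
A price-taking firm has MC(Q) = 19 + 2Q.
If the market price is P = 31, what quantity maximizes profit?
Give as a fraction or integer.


In perfect competition, profit is maximized where P = MC.
31 = 19 + 2Q
12 = 2Q
Q* = 12/2 = 6

6


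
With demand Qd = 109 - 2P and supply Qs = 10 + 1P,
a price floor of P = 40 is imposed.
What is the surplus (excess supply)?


At P = 40:
Qd = 109 - 2*40 = 29
Qs = 10 + 1*40 = 50
Surplus = Qs - Qd = 50 - 29 = 21

21


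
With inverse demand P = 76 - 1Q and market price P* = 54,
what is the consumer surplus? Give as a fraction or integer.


Maximum willingness to pay (at Q=0): P_max = 76
Quantity demanded at P* = 54:
Q* = (76 - 54)/1 = 22
CS = (1/2) * Q* * (P_max - P*)
CS = (1/2) * 22 * (76 - 54)
CS = (1/2) * 22 * 22 = 242

242


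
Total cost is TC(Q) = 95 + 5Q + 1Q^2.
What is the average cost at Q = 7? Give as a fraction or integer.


TC(7) = 95 + 5*7 + 1*7^2
TC(7) = 95 + 35 + 49 = 179
AC = TC/Q = 179/7 = 179/7

179/7


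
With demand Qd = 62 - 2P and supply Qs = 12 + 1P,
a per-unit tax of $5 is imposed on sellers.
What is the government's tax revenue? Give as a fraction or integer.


With tax on sellers, new supply: Qs' = 12 + 1(P - 5)
= 7 + 1P
New equilibrium quantity:
Q_new = 76/3
Tax revenue = tax * Q_new = 5 * 76/3 = 380/3

380/3


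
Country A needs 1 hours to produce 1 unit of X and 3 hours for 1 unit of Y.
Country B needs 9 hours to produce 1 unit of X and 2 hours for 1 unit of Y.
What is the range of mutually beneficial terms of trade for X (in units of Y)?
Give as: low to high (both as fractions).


Opportunity cost of X for Country A = hours_X / hours_Y = 1/3 = 1/3 units of Y
Opportunity cost of X for Country B = hours_X / hours_Y = 9/2 = 9/2 units of Y
Terms of trade must be between the two opportunity costs.
Range: 1/3 to 9/2

1/3 to 9/2


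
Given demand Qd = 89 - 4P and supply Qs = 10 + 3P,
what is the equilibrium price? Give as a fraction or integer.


At equilibrium, Qd = Qs.
89 - 4P = 10 + 3P
89 - 10 = 4P + 3P
79 = 7P
P* = 79/7 = 79/7

79/7


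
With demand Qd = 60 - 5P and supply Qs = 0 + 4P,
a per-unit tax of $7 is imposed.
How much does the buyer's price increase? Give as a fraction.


With a per-unit tax, the buyer's price increase depends on relative slopes.
Supply slope: d = 4, Demand slope: b = 5
Buyer's price increase = d * tax / (b + d)
= 4 * 7 / (5 + 4)
= 28 / 9 = 28/9

28/9


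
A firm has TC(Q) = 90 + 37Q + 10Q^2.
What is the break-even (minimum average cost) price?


AC(Q) = 90/Q + 37 + 10Q
To minimize: dAC/dQ = -90/Q^2 + 10 = 0
Q^2 = 90/10 = 9
Q* = 3
Min AC = 90/3 + 37 + 10*3
Min AC = 30 + 37 + 30 = 97

97


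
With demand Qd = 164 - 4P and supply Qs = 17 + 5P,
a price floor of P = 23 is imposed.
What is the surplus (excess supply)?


At P = 23:
Qd = 164 - 4*23 = 72
Qs = 17 + 5*23 = 132
Surplus = Qs - Qd = 132 - 72 = 60

60


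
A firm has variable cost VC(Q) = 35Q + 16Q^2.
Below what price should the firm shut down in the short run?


AVC(Q) = VC(Q)/Q = 35 + 16Q
AVC is increasing in Q, so minimum AVC is at Q -> 0+.
Min AVC = 35
The firm should shut down if P < 35.

35


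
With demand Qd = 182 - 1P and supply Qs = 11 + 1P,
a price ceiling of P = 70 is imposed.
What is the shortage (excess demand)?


At P = 70:
Qd = 182 - 1*70 = 112
Qs = 11 + 1*70 = 81
Shortage = Qd - Qs = 112 - 81 = 31

31


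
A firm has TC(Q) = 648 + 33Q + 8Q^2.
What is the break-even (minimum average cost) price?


AC(Q) = 648/Q + 33 + 8Q
To minimize: dAC/dQ = -648/Q^2 + 8 = 0
Q^2 = 648/8 = 81
Q* = 9
Min AC = 648/9 + 33 + 8*9
Min AC = 72 + 33 + 72 = 177

177


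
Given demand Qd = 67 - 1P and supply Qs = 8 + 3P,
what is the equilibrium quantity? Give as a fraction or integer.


First find equilibrium price:
67 - 1P = 8 + 3P
P* = 59/4 = 59/4
Then substitute into demand:
Q* = 67 - 1 * 59/4 = 209/4

209/4


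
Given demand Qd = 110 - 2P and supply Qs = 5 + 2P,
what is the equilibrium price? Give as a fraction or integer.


At equilibrium, Qd = Qs.
110 - 2P = 5 + 2P
110 - 5 = 2P + 2P
105 = 4P
P* = 105/4 = 105/4

105/4


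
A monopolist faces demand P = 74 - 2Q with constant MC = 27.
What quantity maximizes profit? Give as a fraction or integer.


TR = P*Q = (74 - 2Q)Q = 74Q - 2Q^2
MR = dTR/dQ = 74 - 4Q
Set MR = MC:
74 - 4Q = 27
47 = 4Q
Q* = 47/4 = 47/4

47/4


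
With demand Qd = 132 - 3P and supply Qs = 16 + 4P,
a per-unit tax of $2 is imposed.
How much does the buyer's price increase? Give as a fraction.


With a per-unit tax, the buyer's price increase depends on relative slopes.
Supply slope: d = 4, Demand slope: b = 3
Buyer's price increase = d * tax / (b + d)
= 4 * 2 / (3 + 4)
= 8 / 7 = 8/7

8/7
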